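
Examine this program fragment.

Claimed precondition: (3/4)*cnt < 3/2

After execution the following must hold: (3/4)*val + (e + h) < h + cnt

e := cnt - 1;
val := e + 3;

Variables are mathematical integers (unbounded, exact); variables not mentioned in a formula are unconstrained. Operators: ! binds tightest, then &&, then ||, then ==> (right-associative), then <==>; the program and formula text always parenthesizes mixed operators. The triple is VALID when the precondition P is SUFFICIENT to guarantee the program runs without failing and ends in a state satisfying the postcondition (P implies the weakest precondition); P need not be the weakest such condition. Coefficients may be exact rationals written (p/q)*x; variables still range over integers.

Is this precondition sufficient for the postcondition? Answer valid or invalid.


Working backward. After the program, the postcondition (3/4)*val + (e + h) < h + cnt must hold; in canonical form it is e + (3/4)*val < cnt.
Before val := e + 3: (7/4)*e < cnt - 9/4
Before e := cnt - 1: (3/4)*cnt < -1/2
The weakest precondition is (3/4)*cnt < -1/2.
Check whether (3/4)*cnt < 3/2 implies it.
Countermodel: at the initial state cnt = 0, the precondition holds but the weakest precondition fails.
Answer: invalid


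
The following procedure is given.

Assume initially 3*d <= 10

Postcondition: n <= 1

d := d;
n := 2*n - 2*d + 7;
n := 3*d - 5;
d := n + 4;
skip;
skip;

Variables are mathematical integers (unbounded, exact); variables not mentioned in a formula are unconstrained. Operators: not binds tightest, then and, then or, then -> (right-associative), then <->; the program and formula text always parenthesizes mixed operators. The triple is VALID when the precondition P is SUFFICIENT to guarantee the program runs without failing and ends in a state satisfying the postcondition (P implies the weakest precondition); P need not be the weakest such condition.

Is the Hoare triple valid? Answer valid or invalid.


Working backward. After the program, n <= 1 must hold.
Before skip: n <= 1
Before skip: n <= 1
Before d := n + 4: n <= 1
Before n := 3*d - 5: 3*d <= 6
Before n := 2*n - 2*d + 7: 3*d <= 6
Before d := d: 3*d <= 6
The weakest precondition is 3*d <= 6.
Check whether 3*d <= 10 implies it.
Countermodel: at the initial state d = 3, the precondition holds but the weakest precondition fails.
Answer: invalid


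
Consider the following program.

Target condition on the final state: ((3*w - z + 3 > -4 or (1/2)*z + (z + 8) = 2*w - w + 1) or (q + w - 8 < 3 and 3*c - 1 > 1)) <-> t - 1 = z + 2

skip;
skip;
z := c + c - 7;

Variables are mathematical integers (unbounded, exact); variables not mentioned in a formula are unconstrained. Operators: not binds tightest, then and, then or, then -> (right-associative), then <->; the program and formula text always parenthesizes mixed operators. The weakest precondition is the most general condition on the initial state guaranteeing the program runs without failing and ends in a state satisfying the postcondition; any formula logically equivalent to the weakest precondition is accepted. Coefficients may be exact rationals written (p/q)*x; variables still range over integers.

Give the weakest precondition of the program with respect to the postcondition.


Working backward. After the program, the postcondition ((3*w - z + 3 > -4 or (1/2)*z + (z + 8) = 2*w - w + 1) or (q + w - 8 < 3 and 3*c - 1 > 1)) <-> t - 1 = z + 2 must hold; in canonical form it is (3*w > z - 7 or (3/2)*z = w - 7 or (q + w < 11 and 3*c > 2)) <-> t = z + 3.
Before z := c + c - 7: (3*w > 2*c - 14 or 3*c = w + 7/2 or (q + w < 11 and 3*c > 2)) <-> t = 2*c - 4
Before skip: (3*w > 2*c - 14 or 3*c = w + 7/2 or (q + w < 11 and 3*c > 2)) <-> t = 2*c - 4
Before skip: (3*w > 2*c - 14 or 3*c = w + 7/2 or (q + w < 11 and 3*c > 2)) <-> t = 2*c - 4
Answer: WP = (3*w > 2*c - 14 or 3*c = w + 7/2 or (q + w < 11 and 3*c > 2)) <-> t = 2*c - 4


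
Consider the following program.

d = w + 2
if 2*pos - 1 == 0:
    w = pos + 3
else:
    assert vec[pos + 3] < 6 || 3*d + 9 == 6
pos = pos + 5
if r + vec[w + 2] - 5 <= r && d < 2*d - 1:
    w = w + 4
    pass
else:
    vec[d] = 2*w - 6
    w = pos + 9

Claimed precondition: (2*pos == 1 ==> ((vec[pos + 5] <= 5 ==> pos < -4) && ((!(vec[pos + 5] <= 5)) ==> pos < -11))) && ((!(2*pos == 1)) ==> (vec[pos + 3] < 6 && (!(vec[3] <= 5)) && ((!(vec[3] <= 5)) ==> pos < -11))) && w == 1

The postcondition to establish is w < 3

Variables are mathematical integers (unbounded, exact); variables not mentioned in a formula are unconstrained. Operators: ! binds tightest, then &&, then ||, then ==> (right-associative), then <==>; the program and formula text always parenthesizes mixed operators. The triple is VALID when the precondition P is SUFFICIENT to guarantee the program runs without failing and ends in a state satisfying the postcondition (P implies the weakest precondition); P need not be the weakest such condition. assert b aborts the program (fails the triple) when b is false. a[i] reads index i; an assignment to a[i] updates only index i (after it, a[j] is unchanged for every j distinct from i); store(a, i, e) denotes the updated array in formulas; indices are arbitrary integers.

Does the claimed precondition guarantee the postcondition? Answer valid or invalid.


Working backward. After the program, w < 3 must hold.
Then branch requires w < -1; else branch requires pos < -6.
Before the if: ((vec[w + 2] <= 5 && d > 1) ==> w < -1) && ((!(vec[w + 2] <= 5 && d > 1)) ==> pos < -6)
Before pos := pos + 5: ((vec[w + 2] <= 5 && d > 1) ==> w < -1) && ((!(vec[w + 2] <= 5 && d > 1)) ==> pos < -11)
Then branch requires ((vec[pos + 5] <= 5 && d > 1) ==> pos < -4) && ((!(vec[pos + 5] <= 5 && d > 1)) ==> pos < -11); else branch requires (vec[pos + 3] < 6 || 3*d == -3) && ((vec[w + 2] <= 5 && d > 1) ==> w < -1) && ((!(vec[w + 2] <= 5 && d > 1)) ==> pos < -11).
Before the if: (2*pos == 1 ==> (((vec[pos + 5] <= 5 && d > 1) ==> pos < -4) && ((!(vec[pos + 5] <= 5 && d > 1)) ==> pos < -11))) && ((!(2*pos == 1)) ==> ((vec[pos + 3] < 6 || 3*d == -3) && ((vec[w + 2] <= 5 && d > 1) ==> w < -1) && ((!(vec[w + 2] <= 5 && d > 1)) ==> pos < -11)))
Before d := w + 2: (2*pos == 1 ==> (((vec[pos + 5] <= 5 && w > -1) ==> pos < -4) && ((!(vec[pos + 5] <= 5 && w > -1)) ==> pos < -11))) && ((!(2*pos == 1)) ==> ((vec[pos + 3] < 6 || 3*w == -9) && ((vec[w + 2] <= 5 && w > -1) ==> w < -1) && ((!(vec[w + 2] <= 5 && w > -1)) ==> pos < -11)))
The weakest precondition is (2*pos == 1 ==> (((vec[pos + 5] <= 5 && w > -1) ==> pos < -4) && ((!(vec[pos + 5] <= 5 && w > -1)) ==> pos < -11))) && ((!(2*pos == 1)) ==> ((vec[pos + 3] < 6 || 3*w == -9) && ((vec[w + 2] <= 5 && w > -1) ==> w < -1) && ((!(vec[w + 2] <= 5 && w > -1)) ==> pos < -11))).
Check whether (2*pos == 1 ==> ((vec[pos + 5] <= 5 ==> pos < -4) && ((!(vec[pos + 5] <= 5)) ==> pos < -11))) && ((!(2*pos == 1)) ==> (vec[pos + 3] < 6 && (!(vec[3] <= 5)) && ((!(vec[3] <= 5)) ==> pos < -11))) && w == 1 implies it.
Every state satisfying the precondition satisfies the weakest precondition: the implication holds.
Answer: valid


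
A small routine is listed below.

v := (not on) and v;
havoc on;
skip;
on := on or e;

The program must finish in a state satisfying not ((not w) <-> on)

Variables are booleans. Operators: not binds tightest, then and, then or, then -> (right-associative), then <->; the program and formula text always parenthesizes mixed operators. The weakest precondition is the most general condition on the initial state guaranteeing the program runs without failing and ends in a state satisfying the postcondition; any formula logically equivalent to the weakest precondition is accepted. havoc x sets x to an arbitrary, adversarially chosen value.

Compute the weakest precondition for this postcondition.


Working backward. After the program, not ((not w) <-> on) must hold.
Before on := on or e: not ((not w) <-> (on or e))
Before skip: not ((not w) <-> (on or e))
Before havoc on: w and (not ((not w) <-> e))
Before v := (not on) and v: w and (not ((not w) <-> e))
Answer: WP = w and (not ((not w) <-> e))


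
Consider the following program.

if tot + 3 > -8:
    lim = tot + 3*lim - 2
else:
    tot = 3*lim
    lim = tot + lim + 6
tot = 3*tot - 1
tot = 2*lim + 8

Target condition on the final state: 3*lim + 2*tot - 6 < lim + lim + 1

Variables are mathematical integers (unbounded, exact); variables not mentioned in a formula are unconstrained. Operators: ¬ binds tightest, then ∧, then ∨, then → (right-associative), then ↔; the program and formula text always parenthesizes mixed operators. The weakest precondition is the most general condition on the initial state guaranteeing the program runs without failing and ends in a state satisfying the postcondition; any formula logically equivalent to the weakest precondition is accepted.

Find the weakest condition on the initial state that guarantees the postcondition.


Working backward. After the program, the postcondition 3*lim + 2*tot - 6 < lim + lim + 1 must hold; in canonical form it is lim + 2*tot < 7.
Before tot := 2*lim + 8: 5*lim < -9
Before tot := 3*tot - 1: 5*lim < -9
Then branch requires 15*lim + 5*tot < 1; else branch requires 20*lim < -39.
Before the if: (tot > -11 → 15*lim + 5*tot < 1) ∧ ((¬(tot > -11)) → 20*lim < -39)
Answer: WP = (tot > -11 → 15*lim + 5*tot < 1) ∧ ((¬(tot > -11)) → 20*lim < -39)


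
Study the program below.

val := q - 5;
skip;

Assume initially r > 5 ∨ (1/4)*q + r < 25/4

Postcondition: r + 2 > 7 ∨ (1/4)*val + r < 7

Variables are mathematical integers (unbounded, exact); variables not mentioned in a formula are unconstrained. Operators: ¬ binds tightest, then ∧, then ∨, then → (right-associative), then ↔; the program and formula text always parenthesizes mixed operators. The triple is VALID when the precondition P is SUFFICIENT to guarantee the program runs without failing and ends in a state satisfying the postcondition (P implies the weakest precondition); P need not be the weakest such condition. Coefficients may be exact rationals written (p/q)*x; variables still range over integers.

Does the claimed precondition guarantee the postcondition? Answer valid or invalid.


Working backward. After the program, the postcondition r + 2 > 7 ∨ (1/4)*val + r < 7 must hold; in canonical form it is r > 5 ∨ r + (1/4)*val < 7.
Before skip: r > 5 ∨ r + (1/4)*val < 7
Before val := q - 5: r > 5 ∨ (1/4)*q + r < 33/4
The weakest precondition is r > 5 ∨ (1/4)*q + r < 33/4.
Check whether r > 5 ∨ (1/4)*q + r < 25/4 implies it.
Every state satisfying the precondition satisfies the weakest precondition: the implication holds.
Answer: valid


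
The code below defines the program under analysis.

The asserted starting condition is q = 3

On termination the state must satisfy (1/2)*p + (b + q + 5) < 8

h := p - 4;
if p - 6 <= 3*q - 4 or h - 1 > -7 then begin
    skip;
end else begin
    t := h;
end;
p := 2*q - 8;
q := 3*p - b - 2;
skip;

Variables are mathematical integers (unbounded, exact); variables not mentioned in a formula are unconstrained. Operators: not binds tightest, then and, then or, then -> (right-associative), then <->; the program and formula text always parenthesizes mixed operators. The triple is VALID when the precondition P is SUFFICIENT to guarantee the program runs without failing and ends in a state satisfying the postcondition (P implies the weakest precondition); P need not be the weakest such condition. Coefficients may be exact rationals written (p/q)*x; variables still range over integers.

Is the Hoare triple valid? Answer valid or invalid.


Working backward. After the program, the postcondition (1/2)*p + (b + q + 5) < 8 must hold; in canonical form it is b + (1/2)*p + q < 3.
Before skip: b + (1/2)*p + q < 3
Before q := 3*p - b - 2: (7/2)*p < 5
Before p := 2*q - 8: 7*q < 33
Then branch requires 7*q < 33; else branch requires 7*q < 33.
Before the if: ((p <= 3*q + 2 or h > -6) -> 7*q < 33) and ((not (p <= 3*q + 2 or h > -6)) -> 7*q < 33)
Before h := p - 4: ((p <= 3*q + 2 or p > -2) -> 7*q < 33) and ((not (p <= 3*q + 2 or p > -2)) -> 7*q < 33)
The weakest precondition is ((p <= 3*q + 2 or p > -2) -> 7*q < 33) and ((not (p <= 3*q + 2 or p > -2)) -> 7*q < 33).
Check whether q = 3 implies it.
Every state satisfying the precondition satisfies the weakest precondition: the implication holds.
Answer: valid


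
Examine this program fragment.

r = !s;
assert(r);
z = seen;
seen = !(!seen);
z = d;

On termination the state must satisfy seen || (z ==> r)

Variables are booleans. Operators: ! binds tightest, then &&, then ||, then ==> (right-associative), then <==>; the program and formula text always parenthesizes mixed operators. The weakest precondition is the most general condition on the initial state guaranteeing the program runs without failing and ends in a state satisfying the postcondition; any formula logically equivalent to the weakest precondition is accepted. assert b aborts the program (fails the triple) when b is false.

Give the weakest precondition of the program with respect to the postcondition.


Working backward. After the program, seen || (z ==> r) must hold.
Before z := d: seen || (d ==> r)
Before seen := !(!seen): seen || (d ==> r)
Before z := seen: seen || (d ==> r)
Before assert r: r && (seen || (d ==> r))
Before r := !s: (!s) && (seen || (d ==> (!s)))
Answer: WP = (!s) && (seen || (d ==> (!s)))


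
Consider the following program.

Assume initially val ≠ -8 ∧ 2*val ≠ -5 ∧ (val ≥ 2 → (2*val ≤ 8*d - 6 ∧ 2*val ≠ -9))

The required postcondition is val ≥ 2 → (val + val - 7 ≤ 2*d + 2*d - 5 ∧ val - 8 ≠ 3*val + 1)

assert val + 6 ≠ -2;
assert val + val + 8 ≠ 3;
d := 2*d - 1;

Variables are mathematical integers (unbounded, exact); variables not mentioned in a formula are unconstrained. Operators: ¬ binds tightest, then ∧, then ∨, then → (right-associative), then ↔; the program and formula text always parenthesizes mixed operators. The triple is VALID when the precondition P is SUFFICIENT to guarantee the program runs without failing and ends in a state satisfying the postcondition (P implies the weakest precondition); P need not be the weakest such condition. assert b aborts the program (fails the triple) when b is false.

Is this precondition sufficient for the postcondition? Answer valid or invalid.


Working backward. After the program, the postcondition val ≥ 2 → (val + val - 7 ≤ 2*d + 2*d - 5 ∧ val - 8 ≠ 3*val + 1) must hold; in canonical form it is val ≥ 2 → (2*val ≤ 4*d + 2 ∧ 2*val ≠ -9).
Before d := 2*d - 1: val ≥ 2 → (2*val ≤ 8*d - 2 ∧ 2*val ≠ -9)
Before assert val + val + 8 ≠ 3: 2*val ≠ -5 ∧ (val ≥ 2 → (2*val ≤ 8*d - 2 ∧ 2*val ≠ -9))
Before assert val + 6 ≠ -2: val ≠ -8 ∧ 2*val ≠ -5 ∧ (val ≥ 2 → (2*val ≤ 8*d - 2 ∧ 2*val ≠ -9))
The weakest precondition is val ≠ -8 ∧ 2*val ≠ -5 ∧ (val ≥ 2 → (2*val ≤ 8*d - 2 ∧ 2*val ≠ -9)).
Check whether val ≠ -8 ∧ 2*val ≠ -5 ∧ (val ≥ 2 → (2*val ≤ 8*d - 6 ∧ 2*val ≠ -9)) implies it.
Every state satisfying the precondition satisfies the weakest precondition: the implication holds.
Answer: valid


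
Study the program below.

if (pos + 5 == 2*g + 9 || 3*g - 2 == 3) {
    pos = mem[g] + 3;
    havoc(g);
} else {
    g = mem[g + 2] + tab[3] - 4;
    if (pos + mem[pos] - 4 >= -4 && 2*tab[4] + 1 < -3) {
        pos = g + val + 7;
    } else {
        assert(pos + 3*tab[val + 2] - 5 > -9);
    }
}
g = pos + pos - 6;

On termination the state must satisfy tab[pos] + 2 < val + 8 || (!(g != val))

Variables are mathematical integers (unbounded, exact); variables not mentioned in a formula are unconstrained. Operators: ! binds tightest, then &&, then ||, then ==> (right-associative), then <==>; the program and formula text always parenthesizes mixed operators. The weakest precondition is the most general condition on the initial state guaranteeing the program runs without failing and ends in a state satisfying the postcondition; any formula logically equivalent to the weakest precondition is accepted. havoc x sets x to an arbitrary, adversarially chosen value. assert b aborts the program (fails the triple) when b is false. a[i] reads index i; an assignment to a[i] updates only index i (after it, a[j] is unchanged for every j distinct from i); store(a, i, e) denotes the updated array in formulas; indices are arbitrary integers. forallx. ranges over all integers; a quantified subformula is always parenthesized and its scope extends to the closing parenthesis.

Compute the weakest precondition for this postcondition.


Working backward. After the program, the postcondition tab[pos] + 2 < val + 8 || (!(g != val)) must hold; in canonical form it is tab[pos] < val + 6 || (!(g != val)).
Before g := pos + pos - 6: tab[pos] < val + 6 || (!(2*pos != val + 6))
Then branch requires tab[mem[g] + 3] < val + 6 || (!(2*mem[g] != val)); else branch requires ((mem[pos] + pos >= 0 && 2*tab[4] < -4) ==> (tab[mem[g + 2] + tab[3] + val + 3] < val + 6 || (!(2*mem[g + 2] + 2*tab[3] + val != 0)))) && ((!(mem[pos] + pos >= 0 && 2*tab[4] < -4)) ==> (3*tab[val + 2] + pos > -4 && (tab[pos] < val + 6 || (!(2*pos != val + 6))))).
Before the if: ((pos == 2*g + 4 || 3*g == 5) ==> (tab[mem[g] + 3] < val + 6 || (!(2*mem[g] != val)))) && ((!(pos == 2*g + 4 || 3*g == 5)) ==> (((mem[pos] + pos >= 0 && 2*tab[4] < -4) ==> (tab[mem[g + 2] + tab[3] + val + 3] < val + 6 || (!(2*mem[g + 2] + 2*tab[3] + val != 0)))) && ((!(mem[pos] + pos >= 0 && 2*tab[4] < -4)) ==> (3*tab[val + 2] + pos > -4 && (tab[pos] < val + 6 || (!(2*pos != val + 6)))))))
Answer: WP = ((pos == 2*g + 4 || 3*g == 5) ==> (tab[mem[g] + 3] < val + 6 || (!(2*mem[g] != val)))) && ((!(pos == 2*g + 4 || 3*g == 5)) ==> (((mem[pos] + pos >= 0 && 2*tab[4] < -4) ==> (tab[mem[g + 2] + tab[3] + val + 3] < val + 6 || (!(2*mem[g + 2] + 2*tab[3] + val != 0)))) && ((!(mem[pos] + pos >= 0 && 2*tab[4] < -4)) ==> (3*tab[val + 2] + pos > -4 && (tab[pos] < val + 6 || (!(2*pos != val + 6)))))))


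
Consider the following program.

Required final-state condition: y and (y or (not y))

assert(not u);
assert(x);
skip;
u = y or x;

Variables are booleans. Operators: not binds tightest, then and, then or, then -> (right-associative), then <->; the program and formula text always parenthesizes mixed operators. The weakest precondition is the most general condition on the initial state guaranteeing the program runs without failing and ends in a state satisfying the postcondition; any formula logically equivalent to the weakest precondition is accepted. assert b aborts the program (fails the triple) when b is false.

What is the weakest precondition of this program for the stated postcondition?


Working backward. After the program, the postcondition y and (y or (not y)) must hold; in canonical form it is y.
Before u := y or x: y
Before skip: y
Before assert x: x and y
Before assert not u: (not u) and x and y
Answer: WP = (not u) and x and y


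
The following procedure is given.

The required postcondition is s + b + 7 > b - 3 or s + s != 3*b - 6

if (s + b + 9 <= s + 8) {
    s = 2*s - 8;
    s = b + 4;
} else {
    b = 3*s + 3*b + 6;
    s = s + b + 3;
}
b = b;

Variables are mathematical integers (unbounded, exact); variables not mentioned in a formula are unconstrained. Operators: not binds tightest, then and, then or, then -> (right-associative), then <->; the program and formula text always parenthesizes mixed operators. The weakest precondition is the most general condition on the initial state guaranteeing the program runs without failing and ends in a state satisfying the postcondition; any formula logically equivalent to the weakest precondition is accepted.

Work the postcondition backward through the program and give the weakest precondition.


Working backward. After the program, the postcondition s + b + 7 > b - 3 or s + s != 3*b - 6 must hold; in canonical form it is s > -10 or 2*s != 3*b - 6.
Before b := b: s > -10 or 2*s != 3*b - 6
Then branch requires b > -14 or b != 14; else branch requires 3*b + 4*s > -19 or 3*b + s != 6.
Before the if: (b <= -1 -> (b > -14 or b != 14)) and ((not (b <= -1)) -> (3*b + 4*s > -19 or 3*b + s != 6))
Answer: WP = (b <= -1 -> (b > -14 or b != 14)) and ((not (b <= -1)) -> (3*b + 4*s > -19 or 3*b + s != 6))


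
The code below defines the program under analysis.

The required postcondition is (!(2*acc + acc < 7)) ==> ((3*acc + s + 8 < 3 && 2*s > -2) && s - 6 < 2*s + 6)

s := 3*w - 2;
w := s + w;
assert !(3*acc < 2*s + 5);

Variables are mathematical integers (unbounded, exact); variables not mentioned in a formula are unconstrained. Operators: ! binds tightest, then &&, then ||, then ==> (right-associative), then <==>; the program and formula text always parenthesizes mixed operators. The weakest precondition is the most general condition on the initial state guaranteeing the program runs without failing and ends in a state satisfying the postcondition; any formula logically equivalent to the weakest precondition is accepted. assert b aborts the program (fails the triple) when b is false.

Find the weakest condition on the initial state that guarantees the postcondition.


Working backward. After the program, the postcondition (!(2*acc + acc < 7)) ==> ((3*acc + s + 8 < 3 && 2*s > -2) && s - 6 < 2*s + 6) must hold; in canonical form it is (!(3*acc < 7)) ==> (3*acc + s < -5 && 2*s > -2 && s > -12).
Before assert !(3*acc < 2*s + 5): (!(3*acc < 2*s + 5)) && ((!(3*acc < 7)) ==> (3*acc + s < -5 && 2*s > -2 && s > -12))
Before w := s + w: (!(3*acc < 2*s + 5)) && ((!(3*acc < 7)) ==> (3*acc + s < -5 && 2*s > -2 && s > -12))
Before s := 3*w - 2: (!(3*acc < 6*w + 1)) && ((!(3*acc < 7)) ==> (3*acc + 3*w < -3 && 6*w > 2 && 3*w > -10))
Answer: WP = (!(3*acc < 6*w + 1)) && ((!(3*acc < 7)) ==> (3*acc + 3*w < -3 && 6*w > 2 && 3*w > -10))


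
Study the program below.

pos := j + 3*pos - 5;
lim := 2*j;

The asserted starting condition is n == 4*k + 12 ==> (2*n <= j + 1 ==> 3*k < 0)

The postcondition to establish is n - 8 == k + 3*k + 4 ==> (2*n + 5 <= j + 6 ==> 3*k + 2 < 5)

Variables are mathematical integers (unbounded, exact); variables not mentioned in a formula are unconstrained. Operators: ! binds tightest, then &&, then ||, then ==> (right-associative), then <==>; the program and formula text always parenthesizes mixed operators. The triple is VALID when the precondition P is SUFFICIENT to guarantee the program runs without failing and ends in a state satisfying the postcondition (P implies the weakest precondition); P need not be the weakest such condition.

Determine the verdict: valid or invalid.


Working backward. After the program, the postcondition n - 8 == k + 3*k + 4 ==> (2*n + 5 <= j + 6 ==> 3*k + 2 < 5) must hold; in canonical form it is n == 4*k + 12 ==> (2*n <= j + 1 ==> 3*k < 3).
Before lim := 2*j: n == 4*k + 12 ==> (2*n <= j + 1 ==> 3*k < 3)
Before pos := j + 3*pos - 5: n == 4*k + 12 ==> (2*n <= j + 1 ==> 3*k < 3)
The weakest precondition is n == 4*k + 12 ==> (2*n <= j + 1 ==> 3*k < 3).
Check whether n == 4*k + 12 ==> (2*n <= j + 1 ==> 3*k < 0) implies it.
Every state satisfying the precondition satisfies the weakest precondition: the implication holds.
Answer: valid


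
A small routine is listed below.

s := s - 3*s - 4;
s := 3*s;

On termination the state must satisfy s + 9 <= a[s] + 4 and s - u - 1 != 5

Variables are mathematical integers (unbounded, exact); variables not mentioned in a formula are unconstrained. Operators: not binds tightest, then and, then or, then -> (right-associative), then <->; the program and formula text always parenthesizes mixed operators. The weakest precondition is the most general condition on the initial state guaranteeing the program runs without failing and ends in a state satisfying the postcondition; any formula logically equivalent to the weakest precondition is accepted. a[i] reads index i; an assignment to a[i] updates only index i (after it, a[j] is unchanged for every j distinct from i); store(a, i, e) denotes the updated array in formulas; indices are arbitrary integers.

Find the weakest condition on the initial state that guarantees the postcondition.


Working backward. After the program, the postcondition s + 9 <= a[s] + 4 and s - u - 1 != 5 must hold; in canonical form it is s <= a[s] - 5 and s != u + 6.
Before s := 3*s: 3*s <= a[3*s] - 5 and 3*s != u + 6
Before s := s - 3*s - 4: a[-6*s - 12] + 6*s >= -7 and 6*s + u != -18
Answer: WP = a[-6*s - 12] + 6*s >= -7 and 6*s + u != -18


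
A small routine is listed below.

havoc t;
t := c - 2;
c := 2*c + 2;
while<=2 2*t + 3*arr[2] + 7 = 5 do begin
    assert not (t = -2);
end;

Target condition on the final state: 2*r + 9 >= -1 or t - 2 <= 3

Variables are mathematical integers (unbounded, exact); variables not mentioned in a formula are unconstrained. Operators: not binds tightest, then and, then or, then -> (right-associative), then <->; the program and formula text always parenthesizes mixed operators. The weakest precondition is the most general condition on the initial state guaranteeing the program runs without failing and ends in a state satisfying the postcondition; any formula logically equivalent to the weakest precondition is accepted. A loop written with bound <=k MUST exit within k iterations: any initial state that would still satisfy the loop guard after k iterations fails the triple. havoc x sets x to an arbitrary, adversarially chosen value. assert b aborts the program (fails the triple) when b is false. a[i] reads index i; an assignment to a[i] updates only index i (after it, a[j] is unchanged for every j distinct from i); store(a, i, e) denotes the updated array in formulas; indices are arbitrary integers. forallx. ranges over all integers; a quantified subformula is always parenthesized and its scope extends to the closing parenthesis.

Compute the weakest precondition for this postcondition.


Working backward. After the program, the postcondition 2*r + 9 >= -1 or t - 2 <= 3 must hold; in canonical form it is 2*r >= -10 or t <= 5.
Before the loop (bound <=2), unroll the exhaustion recursion (WP_0 = exit-now case; WP_j = one more guarded iteration, up to j = 2):
  WP_0: (not (3*arr[2] + 2*t = -2)) and (2*r >= -10 or t <= 5)
  WP_1: (3*arr[2] + 2*t = -2 -> ((not (t = -2)) and (not (3*arr[2] + 2*t = -2)) and (2*r >= -10 or t <= 5))) and ((not (3*arr[2] + 2*t = -2)) -> (2*r >= -10 or t <= 5))
  WP_2: (3*arr[2] + 2*t = -2 -> ((not (t = -2)) and (3*arr[2] + 2*t = -2 -> ((not (t = -2)) and (not (3*arr[2] + 2*t = -2)) and (2*r >= -10 or t <= 5))) and ((not (3*arr[2] + 2*t = -2)) -> (2*r >= -10 or t <= 5)))) and ((not (3*arr[2] + 2*t = -2)) -> (2*r >= -10 or t <= 5))
So before the loop: (3*arr[2] + 2*t = -2 -> ((not (t = -2)) and (3*arr[2] + 2*t = -2 -> ((not (t = -2)) and (not (3*arr[2] + 2*t = -2)) and (2*r >= -10 or t <= 5))) and ((not (3*arr[2] + 2*t = -2)) -> (2*r >= -10 or t <= 5)))) and ((not (3*arr[2] + 2*t = -2)) -> (2*r >= -10 or t <= 5))
Before c := 2*c + 2: (3*arr[2] + 2*t = -2 -> ((not (t = -2)) and (3*arr[2] + 2*t = -2 -> ((not (t = -2)) and (not (3*arr[2] + 2*t = -2)) and (2*r >= -10 or t <= 5))) and ((not (3*arr[2] + 2*t = -2)) -> (2*r >= -10 or t <= 5)))) and ((not (3*arr[2] + 2*t = -2)) -> (2*r >= -10 or t <= 5))
Before t := c - 2: (3*arr[2] + 2*c = 2 -> ((not (c = 0)) and (3*arr[2] + 2*c = 2 -> ((not (c = 0)) and (not (3*arr[2] + 2*c = 2)) and (2*r >= -10 or c <= 7))) and ((not (3*arr[2] + 2*c = 2)) -> (2*r >= -10 or c <= 7)))) and ((not (3*arr[2] + 2*c = 2)) -> (2*r >= -10 or c <= 7))
Before havoc t: (3*arr[2] + 2*c = 2 -> ((not (c = 0)) and (3*arr[2] + 2*c = 2 -> ((not (c = 0)) and (not (3*arr[2] + 2*c = 2)) and (2*r >= -10 or c <= 7))) and ((not (3*arr[2] + 2*c = 2)) -> (2*r >= -10 or c <= 7)))) and ((not (3*arr[2] + 2*c = 2)) -> (2*r >= -10 or c <= 7))
Answer: WP = (3*arr[2] + 2*c = 2 -> ((not (c = 0)) and (3*arr[2] + 2*c = 2 -> ((not (c = 0)) and (not (3*arr[2] + 2*c = 2)) and (2*r >= -10 or c <= 7))) and ((not (3*arr[2] + 2*c = 2)) -> (2*r >= -10 or c <= 7)))) and ((not (3*arr[2] + 2*c = 2)) -> (2*r >= -10 or c <= 7))


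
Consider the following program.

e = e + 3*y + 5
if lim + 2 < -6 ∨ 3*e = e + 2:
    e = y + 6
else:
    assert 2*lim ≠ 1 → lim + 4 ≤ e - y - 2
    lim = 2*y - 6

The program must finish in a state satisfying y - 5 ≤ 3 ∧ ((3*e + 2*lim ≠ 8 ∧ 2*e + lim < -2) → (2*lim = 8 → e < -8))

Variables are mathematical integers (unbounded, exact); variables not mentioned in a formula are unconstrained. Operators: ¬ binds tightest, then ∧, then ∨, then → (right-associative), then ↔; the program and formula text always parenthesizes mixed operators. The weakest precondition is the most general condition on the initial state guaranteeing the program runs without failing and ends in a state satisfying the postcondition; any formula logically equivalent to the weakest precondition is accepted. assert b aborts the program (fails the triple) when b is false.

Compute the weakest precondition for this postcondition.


Working backward. After the program, the postcondition y - 5 ≤ 3 ∧ ((3*e + 2*lim ≠ 8 ∧ 2*e + lim < -2) → (2*lim = 8 → e < -8)) must hold; in canonical form it is y ≤ 8 ∧ ((3*e + 2*lim ≠ 8 ∧ 2*e + lim < -2) → (2*lim = 8 → e < -8)).
Then branch requires y ≤ 8 ∧ ((2*lim + 3*y ≠ -10 ∧ lim + 2*y < -14) → (2*lim = 8 → y < -14)); else branch requires (2*lim ≠ 1 → lim + y ≤ e - 6) ∧ y ≤ 8 ∧ ((3*e + 4*y ≠ 20 ∧ 2*e + 2*y < 4) → (4*y = 20 → e < -8)).
Before the if: ((lim < -8 ∨ 2*e = 2) → (y ≤ 8 ∧ ((2*lim + 3*y ≠ -10 ∧ lim + 2*y < -14) → (2*lim = 8 → y < -14)))) ∧ ((¬(lim < -8 ∨ 2*e = 2)) → ((2*lim ≠ 1 → lim + y ≤ e - 6) ∧ y ≤ 8 ∧ ((3*e + 4*y ≠ 20 ∧ 2*e + 2*y < 4) → (4*y = 20 → e < -8))))
Before e := e + 3*y + 5: ((lim < -8 ∨ 2*e + 6*y = -8) → (y ≤ 8 ∧ ((2*lim + 3*y ≠ -10 ∧ lim + 2*y < -14) → (2*lim = 8 → y < -14)))) ∧ ((¬(lim < -8 ∨ 2*e + 6*y = -8)) → ((2*lim ≠ 1 → lim ≤ e + 2*y - 1) ∧ y ≤ 8 ∧ ((3*e + 13*y ≠ 5 ∧ 2*e + 8*y < -6) → (4*y = 20 → e + 3*y < -13))))
Answer: WP = ((lim < -8 ∨ 2*e + 6*y = -8) → (y ≤ 8 ∧ ((2*lim + 3*y ≠ -10 ∧ lim + 2*y < -14) → (2*lim = 8 → y < -14)))) ∧ ((¬(lim < -8 ∨ 2*e + 6*y = -8)) → ((2*lim ≠ 1 → lim ≤ e + 2*y - 1) ∧ y ≤ 8 ∧ ((3*e + 13*y ≠ 5 ∧ 2*e + 8*y < -6) → (4*y = 20 → e + 3*y < -13))))


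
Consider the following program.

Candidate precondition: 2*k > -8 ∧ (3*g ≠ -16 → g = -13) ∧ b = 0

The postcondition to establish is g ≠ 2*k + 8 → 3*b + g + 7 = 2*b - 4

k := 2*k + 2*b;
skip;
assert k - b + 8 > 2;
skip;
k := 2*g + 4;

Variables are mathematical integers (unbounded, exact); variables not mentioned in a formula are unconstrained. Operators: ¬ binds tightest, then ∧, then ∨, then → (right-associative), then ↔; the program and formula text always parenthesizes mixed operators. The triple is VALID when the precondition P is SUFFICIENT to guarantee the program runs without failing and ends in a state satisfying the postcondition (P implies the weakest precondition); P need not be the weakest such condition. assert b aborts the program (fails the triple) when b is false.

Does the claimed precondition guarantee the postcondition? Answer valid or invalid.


Working backward. After the program, the postcondition g ≠ 2*k + 8 → 3*b + g + 7 = 2*b - 4 must hold; in canonical form it is g ≠ 2*k + 8 → b + g = -11.
Before k := 2*g + 4: 3*g ≠ -16 → b + g = -11
Before skip: 3*g ≠ -16 → b + g = -11
Before assert k - b + 8 > 2: k > b - 6 ∧ (3*g ≠ -16 → b + g = -11)
Before skip: k > b - 6 ∧ (3*g ≠ -16 → b + g = -11)
Before k := 2*k + 2*b: b + 2*k > -6 ∧ (3*g ≠ -16 → b + g = -11)
The weakest precondition is b + 2*k > -6 ∧ (3*g ≠ -16 → b + g = -11).
Check whether 2*k > -8 ∧ (3*g ≠ -16 → g = -13) ∧ b = 0 implies it.
Countermodel: at the initial state b = 0, g = -13, k = -3, the precondition holds but the weakest precondition fails.
Answer: invalid


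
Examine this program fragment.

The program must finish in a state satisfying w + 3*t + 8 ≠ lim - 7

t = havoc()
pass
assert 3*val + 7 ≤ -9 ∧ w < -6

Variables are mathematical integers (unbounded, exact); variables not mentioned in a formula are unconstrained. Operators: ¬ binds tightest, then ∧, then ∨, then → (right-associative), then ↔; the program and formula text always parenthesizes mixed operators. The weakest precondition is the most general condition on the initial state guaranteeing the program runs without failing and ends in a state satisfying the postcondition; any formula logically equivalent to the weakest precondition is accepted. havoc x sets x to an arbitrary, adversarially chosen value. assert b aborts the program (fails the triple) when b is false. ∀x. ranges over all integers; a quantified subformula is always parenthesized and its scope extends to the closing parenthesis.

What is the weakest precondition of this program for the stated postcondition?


Working backward. After the program, the postcondition w + 3*t + 8 ≠ lim - 7 must hold; in canonical form it is 3*t + w ≠ lim - 15.
Before assert 3*val + 7 ≤ -9 ∧ w < -6: 3*val ≤ -16 ∧ w < -6 ∧ 3*t + w ≠ lim - 15
Before skip: 3*val ≤ -16 ∧ w < -6 ∧ 3*t + w ≠ lim - 15
Before havoc t: ∀t_1. (3*val ≤ -16 ∧ w < -6 ∧ 3*t_1 + w ≠ lim - 15)
Answer: WP = ∀t_1. (3*val ≤ -16 ∧ w < -6 ∧ 3*t_1 + w ≠ lim - 15)


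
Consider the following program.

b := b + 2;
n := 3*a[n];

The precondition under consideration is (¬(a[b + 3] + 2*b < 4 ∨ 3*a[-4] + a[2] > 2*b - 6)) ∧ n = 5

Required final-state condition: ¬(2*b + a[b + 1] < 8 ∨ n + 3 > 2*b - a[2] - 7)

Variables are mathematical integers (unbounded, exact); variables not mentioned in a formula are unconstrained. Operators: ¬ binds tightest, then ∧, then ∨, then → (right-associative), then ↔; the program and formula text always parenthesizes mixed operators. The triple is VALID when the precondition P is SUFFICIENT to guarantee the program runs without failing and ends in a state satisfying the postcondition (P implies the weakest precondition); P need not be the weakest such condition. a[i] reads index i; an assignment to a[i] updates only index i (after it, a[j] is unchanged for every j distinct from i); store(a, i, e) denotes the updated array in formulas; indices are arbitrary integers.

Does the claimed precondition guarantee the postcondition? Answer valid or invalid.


Working backward. After the program, the postcondition ¬(2*b + a[b + 1] < 8 ∨ n + 3 > 2*b - a[2] - 7) must hold; in canonical form it is ¬(a[b + 1] + 2*b < 8 ∨ a[2] + n > 2*b - 10).
Before n := 3*a[n]: ¬(a[b + 1] + 2*b < 8 ∨ a[2] + 3*a[n] > 2*b - 10)
Before b := b + 2: ¬(a[b + 3] + 2*b < 4 ∨ a[2] + 3*a[n] > 2*b - 6)
The weakest precondition is ¬(a[b + 3] + 2*b < 4 ∨ a[2] + 3*a[n] > 2*b - 6).
Check whether (¬(a[b + 3] + 2*b < 4 ∨ 3*a[-4] + a[2] > 2*b - 6)) ∧ n = 5 implies it.
Countermodel: at the initial state a = {[-4] = -2, [2] = 0, [3] = 4, [5] = 17422, elsewhere -2}, b = 0, n = 5, the precondition holds but the weakest precondition fails.
Answer: invalid


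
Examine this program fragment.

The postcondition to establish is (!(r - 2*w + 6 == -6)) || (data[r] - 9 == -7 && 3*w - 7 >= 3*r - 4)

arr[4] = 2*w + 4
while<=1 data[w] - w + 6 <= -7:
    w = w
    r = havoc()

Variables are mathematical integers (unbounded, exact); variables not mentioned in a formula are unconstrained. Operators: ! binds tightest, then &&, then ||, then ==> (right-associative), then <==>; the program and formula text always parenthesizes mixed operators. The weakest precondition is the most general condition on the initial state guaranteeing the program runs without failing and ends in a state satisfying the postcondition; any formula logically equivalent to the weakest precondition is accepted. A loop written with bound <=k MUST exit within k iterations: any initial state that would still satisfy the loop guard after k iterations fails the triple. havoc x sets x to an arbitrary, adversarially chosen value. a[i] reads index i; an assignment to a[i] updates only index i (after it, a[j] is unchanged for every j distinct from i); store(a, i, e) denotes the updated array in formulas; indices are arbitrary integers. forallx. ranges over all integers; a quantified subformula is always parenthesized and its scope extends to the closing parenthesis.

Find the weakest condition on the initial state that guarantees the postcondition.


Working backward. After the program, the postcondition (!(r - 2*w + 6 == -6)) || (data[r] - 9 == -7 && 3*w - 7 >= 3*r - 4) must hold; in canonical form it is (!(r == 2*w - 12)) || (data[r] == 2 && 3*w >= 3*r + 3).
Before the loop (bound <=1), unroll the exhaustion recursion (WP_0 = exit-now case; WP_j = one more guarded iteration, up to j = 1):
  WP_0: (!(data[w] <= w - 13)) && ((!(r == 2*w - 12)) || (data[r] == 2 && 3*w >= 3*r + 3))
  WP_1: (data[w] <= w - 13 ==> (forall r_1. ((!(data[w] <= w - 13)) && ((!(r_1 == 2*w - 12)) || (data[r_1] == 2 && 3*w >= 3*r_1 + 3))))) && ((!(data[w] <= w - 13)) ==> ((!(r == 2*w - 12)) || (data[r] == 2 && 3*w >= 3*r + 3)))
So before the loop: (data[w] <= w - 13 ==> (forall r_1. ((!(data[w] <= w - 13)) && ((!(r_1 == 2*w - 12)) || (data[r_1] == 2 && 3*w >= 3*r_1 + 3))))) && ((!(data[w] <= w - 13)) ==> ((!(r == 2*w - 12)) || (data[r] == 2 && 3*w >= 3*r + 3)))
Before arr[4] := 2*w + 4: (data[w] <= w - 13 ==> (forall r_1. ((!(data[w] <= w - 13)) && ((!(r_1 == 2*w - 12)) || (data[r_1] == 2 && 3*w >= 3*r_1 + 3))))) && ((!(data[w] <= w - 13)) ==> ((!(r == 2*w - 12)) || (data[r] == 2 && 3*w >= 3*r + 3)))
Answer: WP = (data[w] <= w - 13 ==> (forall r_1. ((!(data[w] <= w - 13)) && ((!(r_1 == 2*w - 12)) || (data[r_1] == 2 && 3*w >= 3*r_1 + 3))))) && ((!(data[w] <= w - 13)) ==> ((!(r == 2*w - 12)) || (data[r] == 2 && 3*w >= 3*r + 3)))


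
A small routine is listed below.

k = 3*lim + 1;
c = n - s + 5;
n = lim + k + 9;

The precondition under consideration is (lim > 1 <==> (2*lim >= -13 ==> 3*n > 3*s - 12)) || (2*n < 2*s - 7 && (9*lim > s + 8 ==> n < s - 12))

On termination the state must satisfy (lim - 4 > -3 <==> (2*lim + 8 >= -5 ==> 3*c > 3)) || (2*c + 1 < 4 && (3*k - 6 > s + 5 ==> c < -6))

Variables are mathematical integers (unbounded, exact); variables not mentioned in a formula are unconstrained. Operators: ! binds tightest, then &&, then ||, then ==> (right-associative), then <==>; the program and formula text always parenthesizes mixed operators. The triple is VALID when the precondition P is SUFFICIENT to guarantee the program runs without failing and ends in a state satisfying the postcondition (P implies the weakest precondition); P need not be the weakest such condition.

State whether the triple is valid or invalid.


Working backward. After the program, the postcondition (lim - 4 > -3 <==> (2*lim + 8 >= -5 ==> 3*c > 3)) || (2*c + 1 < 4 && (3*k - 6 > s + 5 ==> c < -6)) must hold; in canonical form it is (lim > 1 <==> (2*lim >= -13 ==> 3*c > 3)) || (2*c < 3 && (3*k > s + 11 ==> c < -6)).
Before n := lim + k + 9: (lim > 1 <==> (2*lim >= -13 ==> 3*c > 3)) || (2*c < 3 && (3*k > s + 11 ==> c < -6))
Before c := n - s + 5: (lim > 1 <==> (2*lim >= -13 ==> 3*n > 3*s - 12)) || (2*n < 2*s - 7 && (3*k > s + 11 ==> n < s - 11))
Before k := 3*lim + 1: (lim > 1 <==> (2*lim >= -13 ==> 3*n > 3*s - 12)) || (2*n < 2*s - 7 && (9*lim > s + 8 ==> n < s - 11))
The weakest precondition is (lim > 1 <==> (2*lim >= -13 ==> 3*n > 3*s - 12)) || (2*n < 2*s - 7 && (9*lim > s + 8 ==> n < s - 11)).
Check whether (lim > 1 <==> (2*lim >= -13 ==> 3*n > 3*s - 12)) || (2*n < 2*s - 7 && (9*lim > s + 8 ==> n < s - 12)) implies it.
Every state satisfying the precondition satisfies the weakest precondition: the implication holds.
Answer: valid


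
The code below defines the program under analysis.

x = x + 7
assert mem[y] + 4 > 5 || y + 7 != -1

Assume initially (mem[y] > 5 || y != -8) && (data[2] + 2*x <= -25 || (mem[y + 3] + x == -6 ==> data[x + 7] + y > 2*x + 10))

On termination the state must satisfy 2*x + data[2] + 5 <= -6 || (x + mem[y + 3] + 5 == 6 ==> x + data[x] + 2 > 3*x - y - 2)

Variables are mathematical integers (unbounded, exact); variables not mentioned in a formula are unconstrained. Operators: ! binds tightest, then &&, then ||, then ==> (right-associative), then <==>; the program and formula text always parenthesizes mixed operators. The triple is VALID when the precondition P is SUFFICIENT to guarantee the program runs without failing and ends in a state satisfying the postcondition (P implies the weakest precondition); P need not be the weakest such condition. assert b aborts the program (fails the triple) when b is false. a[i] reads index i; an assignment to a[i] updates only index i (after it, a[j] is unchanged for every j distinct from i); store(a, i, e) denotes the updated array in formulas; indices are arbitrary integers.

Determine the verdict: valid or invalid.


Working backward. After the program, the postcondition 2*x + data[2] + 5 <= -6 || (x + mem[y + 3] + 5 == 6 ==> x + data[x] + 2 > 3*x - y - 2) must hold; in canonical form it is data[2] + 2*x <= -11 || (mem[y + 3] + x == 1 ==> data[x] + y > 2*x - 4).
Before assert mem[y] + 4 > 5 || y + 7 != -1: (mem[y] > 1 || y != -8) && (data[2] + 2*x <= -11 || (mem[y + 3] + x == 1 ==> data[x] + y > 2*x - 4))
Before x := x + 7: (mem[y] > 1 || y != -8) && (data[2] + 2*x <= -25 || (mem[y + 3] + x == -6 ==> data[x + 7] + y > 2*x + 10))
The weakest precondition is (mem[y] > 1 || y != -8) && (data[2] + 2*x <= -25 || (mem[y + 3] + x == -6 ==> data[x + 7] + y > 2*x + 10)).
Check whether (mem[y] > 5 || y != -8) && (data[2] + 2*x <= -25 || (mem[y + 3] + x == -6 ==> data[x + 7] + y > 2*x + 10)) implies it.
Every state satisfying the precondition satisfies the weakest precondition: the implication holds.
Answer: valid
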